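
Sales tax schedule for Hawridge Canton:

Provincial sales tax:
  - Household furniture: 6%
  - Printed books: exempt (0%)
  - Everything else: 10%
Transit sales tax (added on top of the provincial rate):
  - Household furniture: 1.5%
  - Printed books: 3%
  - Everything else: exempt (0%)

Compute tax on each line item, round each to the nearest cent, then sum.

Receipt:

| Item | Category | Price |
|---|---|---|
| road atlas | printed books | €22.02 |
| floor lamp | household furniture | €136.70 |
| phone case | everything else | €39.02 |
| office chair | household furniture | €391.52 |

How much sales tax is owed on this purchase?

€44.17

Road atlas €22.02: printed books → 0% + 3% transit = 3% → €0.66
Floor lamp €136.70: household furniture → 6% + 1.5% transit = 7.5% → €10.25
Phone case €39.02: everything else → 10% + 0% transit = 10% → €3.90
Office chair €391.52: household furniture → 6% + 1.5% transit = 7.5% → €29.36
Total tax = €0.66 + €10.25 + €3.90 + €29.36 = €44.17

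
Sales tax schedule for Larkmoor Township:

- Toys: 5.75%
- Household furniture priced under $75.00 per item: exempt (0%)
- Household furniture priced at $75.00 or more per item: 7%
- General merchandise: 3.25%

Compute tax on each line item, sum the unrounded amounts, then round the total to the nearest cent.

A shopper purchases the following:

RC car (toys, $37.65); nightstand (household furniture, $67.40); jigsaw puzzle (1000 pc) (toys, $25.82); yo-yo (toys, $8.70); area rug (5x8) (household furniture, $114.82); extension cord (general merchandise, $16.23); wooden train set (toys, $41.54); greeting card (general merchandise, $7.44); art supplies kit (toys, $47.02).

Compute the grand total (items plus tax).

$384.67

RC car $37.65: toys → 5.75% → $2.164875
Nightstand $67.40: household furniture, under $75.00 → 0% → $0.00
Jigsaw puzzle (1000 pc) $25.82: toys → 5.75% → $1.48465
Yo-yo $8.70: toys → 5.75% → $0.50025
Area rug (5x8) $114.82: household furniture, $75.00 or more → 7% → $8.0374
Extension cord $16.23: general merchandise → 3.25% → $0.527475
Wooden train set $41.54: toys → 5.75% → $2.38855
Greeting card $7.44: general merchandise → 3.25% → $0.2418
Art supplies kit $47.02: toys → 5.75% → $2.70365
Subtotal = $366.62; unrounded tax = $18.04865 → $18.05; total due = $384.67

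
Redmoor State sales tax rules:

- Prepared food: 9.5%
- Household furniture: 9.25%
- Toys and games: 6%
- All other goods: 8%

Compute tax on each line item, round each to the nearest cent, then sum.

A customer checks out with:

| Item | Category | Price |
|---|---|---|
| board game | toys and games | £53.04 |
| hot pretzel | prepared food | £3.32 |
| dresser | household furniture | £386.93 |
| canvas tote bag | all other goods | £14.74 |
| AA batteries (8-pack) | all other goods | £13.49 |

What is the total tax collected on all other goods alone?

Canvas tote bag £14.74: all other goods → 8% → £1.18
AA batteries (8-pack) £13.49: all other goods → 8% → £1.08
Tax on all other goods = £1.18 + £1.08 = £2.26

£2.26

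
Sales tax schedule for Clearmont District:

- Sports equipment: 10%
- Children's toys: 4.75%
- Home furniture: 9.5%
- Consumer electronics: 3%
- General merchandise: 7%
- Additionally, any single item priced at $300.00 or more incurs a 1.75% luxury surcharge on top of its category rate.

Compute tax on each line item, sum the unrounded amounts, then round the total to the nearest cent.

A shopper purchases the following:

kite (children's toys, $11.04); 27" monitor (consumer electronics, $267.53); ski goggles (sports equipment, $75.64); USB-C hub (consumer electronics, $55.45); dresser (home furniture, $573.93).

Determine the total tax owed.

Kite $11.04: children's toys → 4.75% → $0.5244
27" monitor $267.53: consumer electronics → 3% → $8.0259
Ski goggles $75.64: sports equipment → 10% → $7.564
USB-C hub $55.45: consumer electronics → 3% → $1.6635
Dresser $573.93: home furniture → 9.5% + 1.75% surcharge = 11.25% → $64.567125
Unrounded tax sum = $82.344925 → $82.34

$82.34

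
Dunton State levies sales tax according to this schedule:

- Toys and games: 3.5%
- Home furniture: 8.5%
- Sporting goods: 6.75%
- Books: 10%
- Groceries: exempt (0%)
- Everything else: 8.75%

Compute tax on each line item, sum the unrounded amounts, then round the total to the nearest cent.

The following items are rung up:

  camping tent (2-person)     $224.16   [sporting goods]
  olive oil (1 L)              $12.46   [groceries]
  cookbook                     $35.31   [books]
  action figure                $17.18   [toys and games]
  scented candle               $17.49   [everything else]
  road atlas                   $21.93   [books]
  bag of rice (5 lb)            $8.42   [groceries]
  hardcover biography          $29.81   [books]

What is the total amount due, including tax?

$392.73

Camping tent (2-person) $224.16: sporting goods → 6.75% → $15.1308
Olive oil (1 L) $12.46: groceries → 0% → $0.00
Cookbook $35.31: books → 10% → $3.531
Action figure $17.18: toys and games → 3.5% → $0.6013
Scented candle $17.49: everything else → 8.75% → $1.530375
Road atlas $21.93: books → 10% → $2.193
Bag of rice (5 lb) $8.42: groceries → 0% → $0.00
Hardcover biography $29.81: books → 10% → $2.981
Subtotal = $366.76; unrounded tax = $25.967475 → $25.97; total due = $392.73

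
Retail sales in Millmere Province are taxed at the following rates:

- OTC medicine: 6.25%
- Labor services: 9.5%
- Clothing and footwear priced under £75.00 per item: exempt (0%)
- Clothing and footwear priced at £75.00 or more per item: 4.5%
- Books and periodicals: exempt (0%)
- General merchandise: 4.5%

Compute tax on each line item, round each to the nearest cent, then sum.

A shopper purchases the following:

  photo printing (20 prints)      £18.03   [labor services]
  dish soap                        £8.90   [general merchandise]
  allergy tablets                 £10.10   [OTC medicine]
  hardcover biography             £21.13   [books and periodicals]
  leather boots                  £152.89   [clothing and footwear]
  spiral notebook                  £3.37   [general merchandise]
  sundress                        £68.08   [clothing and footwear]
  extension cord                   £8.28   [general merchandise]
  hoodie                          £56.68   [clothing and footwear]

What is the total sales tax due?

Photo printing (20 prints) £18.03: labor services → 9.5% → £1.71
Dish soap £8.90: general merchandise → 4.5% → £0.40
Allergy tablets £10.10: OTC medicine → 6.25% → £0.63
Hardcover biography £21.13: books and periodicals → 0% → £0.00
Leather boots £152.89: clothing and footwear, £75.00 or more → 4.5% → £6.88
Spiral notebook £3.37: general merchandise → 4.5% → £0.15
Sundress £68.08: clothing and footwear, under £75.00 → 0% → £0.00
Extension cord £8.28: general merchandise → 4.5% → £0.37
Hoodie £56.68: clothing and footwear, under £75.00 → 0% → £0.00
Total tax = £1.71 + £0.40 + £0.63 + £6.88 + £0.15 + £0.37 = £10.14

£10.14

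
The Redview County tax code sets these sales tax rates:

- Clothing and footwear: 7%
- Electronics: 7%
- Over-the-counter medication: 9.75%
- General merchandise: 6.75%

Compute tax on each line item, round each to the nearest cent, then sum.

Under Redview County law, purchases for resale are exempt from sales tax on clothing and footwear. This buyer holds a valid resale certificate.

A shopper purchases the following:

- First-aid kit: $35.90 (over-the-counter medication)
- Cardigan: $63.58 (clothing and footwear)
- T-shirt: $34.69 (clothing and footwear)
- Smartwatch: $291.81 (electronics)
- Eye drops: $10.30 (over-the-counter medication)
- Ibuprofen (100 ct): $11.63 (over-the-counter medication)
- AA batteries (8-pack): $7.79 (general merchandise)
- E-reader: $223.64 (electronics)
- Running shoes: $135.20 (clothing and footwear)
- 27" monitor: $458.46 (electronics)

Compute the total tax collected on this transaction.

$74.33

First-aid kit $35.90: over-the-counter medication → 9.75% → $3.50
Cardigan $63.58: clothing and footwear, buyer-exempt → 0% → $0.00
T-shirt $34.69: clothing and footwear, buyer-exempt → 0% → $0.00
Smartwatch $291.81: electronics → 7% → $20.43
Eye drops $10.30: over-the-counter medication → 9.75% → $1.00
Ibuprofen (100 ct) $11.63: over-the-counter medication → 9.75% → $1.13
AA batteries (8-pack) $7.79: general merchandise → 6.75% → $0.53
E-reader $223.64: electronics → 7% → $15.65
Running shoes $135.20: clothing and footwear, buyer-exempt → 0% → $0.00
27" monitor $458.46: electronics → 7% → $32.09
Total tax = $3.50 + $20.43 + $1.00 + $1.13 + $0.53 + $15.65 + $32.09 = $74.33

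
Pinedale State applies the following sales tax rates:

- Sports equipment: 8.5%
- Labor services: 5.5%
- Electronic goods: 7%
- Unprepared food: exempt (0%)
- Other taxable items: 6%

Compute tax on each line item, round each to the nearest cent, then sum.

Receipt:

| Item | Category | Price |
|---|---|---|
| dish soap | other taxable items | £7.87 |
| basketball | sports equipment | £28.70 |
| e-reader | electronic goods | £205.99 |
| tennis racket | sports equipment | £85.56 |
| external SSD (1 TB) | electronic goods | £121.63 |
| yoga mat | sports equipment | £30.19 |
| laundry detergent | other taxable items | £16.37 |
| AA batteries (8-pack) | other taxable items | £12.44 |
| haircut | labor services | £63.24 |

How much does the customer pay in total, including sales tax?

£612.88

Dish soap £7.87: other taxable items → 6% → £0.47
Basketball £28.70: sports equipment → 8.5% → £2.44
E-reader £205.99: electronic goods → 7% → £14.42
Tennis racket £85.56: sports equipment → 8.5% → £7.27
External SSD (1 TB) £121.63: electronic goods → 7% → £8.51
Yoga mat £30.19: sports equipment → 8.5% → £2.57
Laundry detergent £16.37: other taxable items → 6% → £0.98
AA batteries (8-pack) £12.44: other taxable items → 6% → £0.75
Haircut £63.24: labor services → 5.5% → £3.48
Subtotal = £571.99; tax = £40.89; total due = £612.88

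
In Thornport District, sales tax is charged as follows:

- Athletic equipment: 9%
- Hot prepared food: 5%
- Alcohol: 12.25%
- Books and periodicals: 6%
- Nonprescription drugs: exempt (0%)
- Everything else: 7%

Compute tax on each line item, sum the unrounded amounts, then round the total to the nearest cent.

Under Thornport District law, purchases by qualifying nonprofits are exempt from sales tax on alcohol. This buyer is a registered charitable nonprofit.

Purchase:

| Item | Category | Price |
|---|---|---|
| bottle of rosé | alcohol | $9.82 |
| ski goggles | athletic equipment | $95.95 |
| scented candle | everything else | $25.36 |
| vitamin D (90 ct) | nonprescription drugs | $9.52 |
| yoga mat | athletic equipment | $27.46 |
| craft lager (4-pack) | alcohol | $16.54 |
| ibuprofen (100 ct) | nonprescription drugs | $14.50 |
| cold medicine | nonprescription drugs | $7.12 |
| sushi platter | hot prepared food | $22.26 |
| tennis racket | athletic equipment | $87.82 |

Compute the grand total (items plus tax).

$338.25

Bottle of rosé $9.82: alcohol, buyer-exempt → 0% → $0.00
Ski goggles $95.95: athletic equipment → 9% → $8.6355
Scented candle $25.36: everything else → 7% → $1.7752
Vitamin D (90 ct) $9.52: nonprescription drugs → 0% → $0.00
Yoga mat $27.46: athletic equipment → 9% → $2.4714
Craft lager (4-pack) $16.54: alcohol, buyer-exempt → 0% → $0.00
Ibuprofen (100 ct) $14.50: nonprescription drugs → 0% → $0.00
Cold medicine $7.12: nonprescription drugs → 0% → $0.00
Sushi platter $22.26: hot prepared food → 5% → $1.113
Tennis racket $87.82: athletic equipment → 9% → $7.9038
Subtotal = $316.35; unrounded tax = $21.8989 → $21.90; total due = $338.25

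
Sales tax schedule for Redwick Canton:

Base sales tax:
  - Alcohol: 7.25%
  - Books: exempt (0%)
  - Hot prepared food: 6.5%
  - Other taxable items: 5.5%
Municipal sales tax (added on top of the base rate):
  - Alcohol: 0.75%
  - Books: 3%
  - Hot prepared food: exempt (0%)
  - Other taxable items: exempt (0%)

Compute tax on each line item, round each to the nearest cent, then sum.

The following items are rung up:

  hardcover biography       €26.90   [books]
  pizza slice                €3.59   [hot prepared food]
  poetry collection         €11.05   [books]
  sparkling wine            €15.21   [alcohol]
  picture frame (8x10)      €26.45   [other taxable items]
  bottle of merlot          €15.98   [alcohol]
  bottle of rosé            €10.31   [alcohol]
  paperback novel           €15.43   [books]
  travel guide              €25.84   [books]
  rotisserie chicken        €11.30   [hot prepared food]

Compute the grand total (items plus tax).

Hardcover biography €26.90: books → 0% + 3% municipal = 3% → €0.81
Pizza slice €3.59: hot prepared food → 6.5% + 0% municipal = 6.5% → €0.23
Poetry collection €11.05: books → 0% + 3% municipal = 3% → €0.33
Sparkling wine €15.21: alcohol → 7.25% + 0.75% municipal = 8% → €1.22
Picture frame (8x10) €26.45: other taxable items → 5.5% + 0% municipal = 5.5% → €1.45
Bottle of merlot €15.98: alcohol → 7.25% + 0.75% municipal = 8% → €1.28
Bottle of rosé €10.31: alcohol → 7.25% + 0.75% municipal = 8% → €0.82
Paperback novel €15.43: books → 0% + 3% municipal = 3% → €0.46
Travel guide €25.84: books → 0% + 3% municipal = 3% → €0.78
Rotisserie chicken €11.30: hot prepared food → 6.5% + 0% municipal = 6.5% → €0.73
Subtotal = €162.06; tax = €8.11; total due = €170.17

€170.17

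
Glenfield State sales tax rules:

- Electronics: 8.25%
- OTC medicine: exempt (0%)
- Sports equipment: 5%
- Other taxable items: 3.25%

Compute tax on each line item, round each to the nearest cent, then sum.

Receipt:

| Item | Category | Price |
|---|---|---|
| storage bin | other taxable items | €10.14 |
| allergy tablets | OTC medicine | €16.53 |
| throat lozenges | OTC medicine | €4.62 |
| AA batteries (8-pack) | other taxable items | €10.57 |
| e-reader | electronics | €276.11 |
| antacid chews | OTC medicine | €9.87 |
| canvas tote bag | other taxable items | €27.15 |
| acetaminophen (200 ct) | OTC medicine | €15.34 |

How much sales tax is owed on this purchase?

Storage bin €10.14: other taxable items → 3.25% → €0.33
Allergy tablets €16.53: OTC medicine → 0% → €0.00
Throat lozenges €4.62: OTC medicine → 0% → €0.00
AA batteries (8-pack) €10.57: other taxable items → 3.25% → €0.34
E-reader €276.11: electronics → 8.25% → €22.78
Antacid chews €9.87: OTC medicine → 0% → €0.00
Canvas tote bag €27.15: other taxable items → 3.25% → €0.88
Acetaminophen (200 ct) €15.34: OTC medicine → 0% → €0.00
Total tax = €0.33 + €0.34 + €22.78 + €0.88 = €24.33

€24.33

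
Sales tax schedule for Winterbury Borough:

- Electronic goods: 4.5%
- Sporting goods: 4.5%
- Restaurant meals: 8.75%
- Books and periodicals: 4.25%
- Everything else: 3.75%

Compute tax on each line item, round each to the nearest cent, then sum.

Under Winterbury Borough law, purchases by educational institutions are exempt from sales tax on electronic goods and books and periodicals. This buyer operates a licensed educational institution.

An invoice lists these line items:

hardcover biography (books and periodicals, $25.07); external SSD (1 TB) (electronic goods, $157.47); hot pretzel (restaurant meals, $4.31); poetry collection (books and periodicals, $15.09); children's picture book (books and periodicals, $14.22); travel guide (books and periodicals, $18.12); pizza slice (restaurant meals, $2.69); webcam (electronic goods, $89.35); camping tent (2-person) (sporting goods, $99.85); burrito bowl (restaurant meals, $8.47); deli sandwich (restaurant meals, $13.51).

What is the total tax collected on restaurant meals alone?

Hot pretzel $4.31: restaurant meals → 8.75% → $0.38
Pizza slice $2.69: restaurant meals → 8.75% → $0.24
Burrito bowl $8.47: restaurant meals → 8.75% → $0.74
Deli sandwich $13.51: restaurant meals → 8.75% → $1.18
Tax on restaurant meals = $0.38 + $0.24 + $0.74 + $1.18 = $2.54

$2.54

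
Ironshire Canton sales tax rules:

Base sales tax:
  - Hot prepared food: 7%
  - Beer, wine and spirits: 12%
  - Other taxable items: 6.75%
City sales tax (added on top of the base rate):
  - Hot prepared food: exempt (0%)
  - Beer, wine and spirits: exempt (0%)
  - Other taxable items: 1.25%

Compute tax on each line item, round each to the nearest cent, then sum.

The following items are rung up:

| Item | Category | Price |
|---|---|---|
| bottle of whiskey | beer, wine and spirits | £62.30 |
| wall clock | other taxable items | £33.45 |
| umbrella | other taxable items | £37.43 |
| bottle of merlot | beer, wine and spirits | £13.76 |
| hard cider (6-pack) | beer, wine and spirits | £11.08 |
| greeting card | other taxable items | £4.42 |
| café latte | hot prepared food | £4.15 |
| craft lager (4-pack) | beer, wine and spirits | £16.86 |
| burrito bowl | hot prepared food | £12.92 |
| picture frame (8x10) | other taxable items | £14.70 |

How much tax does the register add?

£20.87

Bottle of whiskey £62.30: beer, wine and spirits → 12% + 0% city = 12% → £7.48
Wall clock £33.45: other taxable items → 6.75% + 1.25% city = 8% → £2.68
Umbrella £37.43: other taxable items → 6.75% + 1.25% city = 8% → £2.99
Bottle of merlot £13.76: beer, wine and spirits → 12% + 0% city = 12% → £1.65
Hard cider (6-pack) £11.08: beer, wine and spirits → 12% + 0% city = 12% → £1.33
Greeting card £4.42: other taxable items → 6.75% + 1.25% city = 8% → £0.35
Café latte £4.15: hot prepared food → 7% + 0% city = 7% → £0.29
Craft lager (4-pack) £16.86: beer, wine and spirits → 12% + 0% city = 12% → £2.02
Burrito bowl £12.92: hot prepared food → 7% + 0% city = 7% → £0.90
Picture frame (8x10) £14.70: other taxable items → 6.75% + 1.25% city = 8% → £1.18
Total tax = £7.48 + £2.68 + £2.99 + £1.65 + £1.33 + £0.35 + £0.29 + £2.02 + £0.90 + £1.18 = £20.87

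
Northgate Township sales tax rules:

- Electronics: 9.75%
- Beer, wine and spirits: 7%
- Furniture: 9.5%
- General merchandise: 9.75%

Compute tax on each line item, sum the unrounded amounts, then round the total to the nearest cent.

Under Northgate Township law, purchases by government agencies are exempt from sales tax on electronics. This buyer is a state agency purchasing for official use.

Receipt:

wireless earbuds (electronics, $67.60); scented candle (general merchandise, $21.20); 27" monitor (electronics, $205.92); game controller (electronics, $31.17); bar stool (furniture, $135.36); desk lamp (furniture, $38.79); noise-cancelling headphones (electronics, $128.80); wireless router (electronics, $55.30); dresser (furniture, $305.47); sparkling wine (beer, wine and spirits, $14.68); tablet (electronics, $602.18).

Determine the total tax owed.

Wireless earbuds $67.60: electronics, buyer-exempt → 0% → $0.00
Scented candle $21.20: general merchandise → 9.75% → $2.067
27" monitor $205.92: electronics, buyer-exempt → 0% → $0.00
Game controller $31.17: electronics, buyer-exempt → 0% → $0.00
Bar stool $135.36: furniture → 9.5% → $12.8592
Desk lamp $38.79: furniture → 9.5% → $3.68505
Noise-cancelling headphones $128.80: electronics, buyer-exempt → 0% → $0.00
Wireless router $55.30: electronics, buyer-exempt → 0% → $0.00
Dresser $305.47: furniture → 9.5% → $29.01965
Sparkling wine $14.68: beer, wine and spirits → 7% → $1.0276
Tablet $602.18: electronics, buyer-exempt → 0% → $0.00
Unrounded tax sum = $48.6585 → $48.66

$48.66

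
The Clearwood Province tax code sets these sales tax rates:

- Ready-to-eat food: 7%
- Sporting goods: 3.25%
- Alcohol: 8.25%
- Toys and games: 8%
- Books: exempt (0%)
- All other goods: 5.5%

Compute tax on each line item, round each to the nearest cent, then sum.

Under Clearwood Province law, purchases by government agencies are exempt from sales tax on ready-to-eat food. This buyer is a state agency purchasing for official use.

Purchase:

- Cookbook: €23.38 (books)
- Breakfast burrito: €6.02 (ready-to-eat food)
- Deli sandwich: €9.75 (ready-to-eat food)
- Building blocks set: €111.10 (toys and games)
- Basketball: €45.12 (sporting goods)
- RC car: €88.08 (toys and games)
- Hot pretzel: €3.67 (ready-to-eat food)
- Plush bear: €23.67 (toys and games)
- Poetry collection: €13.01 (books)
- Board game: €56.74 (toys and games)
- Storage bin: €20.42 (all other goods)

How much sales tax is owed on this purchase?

€24.96

Cookbook €23.38: books → 0% → €0.00
Breakfast burrito €6.02: ready-to-eat food, buyer-exempt → 0% → €0.00
Deli sandwich €9.75: ready-to-eat food, buyer-exempt → 0% → €0.00
Building blocks set €111.10: toys and games → 8% → €8.89
Basketball €45.12: sporting goods → 3.25% → €1.47
RC car €88.08: toys and games → 8% → €7.05
Hot pretzel €3.67: ready-to-eat food, buyer-exempt → 0% → €0.00
Plush bear €23.67: toys and games → 8% → €1.89
Poetry collection €13.01: books → 0% → €0.00
Board game €56.74: toys and games → 8% → €4.54
Storage bin €20.42: all other goods → 5.5% → €1.12
Total tax = €8.89 + €1.47 + €7.05 + €1.89 + €4.54 + €1.12 = €24.96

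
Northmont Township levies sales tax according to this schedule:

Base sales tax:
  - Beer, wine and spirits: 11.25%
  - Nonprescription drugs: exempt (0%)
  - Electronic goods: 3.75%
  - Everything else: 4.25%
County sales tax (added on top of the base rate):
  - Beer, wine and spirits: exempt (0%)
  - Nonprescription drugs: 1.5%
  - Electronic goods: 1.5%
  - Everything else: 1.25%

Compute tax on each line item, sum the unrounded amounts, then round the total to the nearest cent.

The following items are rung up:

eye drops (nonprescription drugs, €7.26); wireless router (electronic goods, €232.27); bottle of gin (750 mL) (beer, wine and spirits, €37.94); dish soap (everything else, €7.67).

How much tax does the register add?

Eye drops €7.26: nonprescription drugs → 0% + 1.5% county = 1.5% → €0.1089
Wireless router €232.27: electronic goods → 3.75% + 1.5% county = 5.25% → €12.194175
Bottle of gin (750 mL) €37.94: beer, wine and spirits → 11.25% + 0% county = 11.25% → €4.26825
Dish soap €7.67: everything else → 4.25% + 1.25% county = 5.5% → €0.42185
Unrounded tax sum = €16.993175 → €16.99

€16.99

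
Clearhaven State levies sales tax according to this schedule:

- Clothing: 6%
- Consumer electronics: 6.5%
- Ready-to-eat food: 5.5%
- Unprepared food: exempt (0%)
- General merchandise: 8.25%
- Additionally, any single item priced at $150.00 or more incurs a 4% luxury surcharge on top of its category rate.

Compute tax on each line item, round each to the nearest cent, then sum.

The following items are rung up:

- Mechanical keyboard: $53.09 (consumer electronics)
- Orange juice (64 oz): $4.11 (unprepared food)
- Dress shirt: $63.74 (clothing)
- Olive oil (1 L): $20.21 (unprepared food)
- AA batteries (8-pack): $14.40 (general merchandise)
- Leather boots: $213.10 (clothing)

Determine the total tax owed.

$29.77

Mechanical keyboard $53.09: consumer electronics → 6.5% → $3.45
Orange juice (64 oz) $4.11: unprepared food → 0% → $0.00
Dress shirt $63.74: clothing → 6% → $3.82
Olive oil (1 L) $20.21: unprepared food → 0% → $0.00
AA batteries (8-pack) $14.40: general merchandise → 8.25% → $1.19
Leather boots $213.10: clothing → 6% + 4% surcharge = 10% → $21.31
Total tax = $3.45 + $3.82 + $1.19 + $21.31 = $29.77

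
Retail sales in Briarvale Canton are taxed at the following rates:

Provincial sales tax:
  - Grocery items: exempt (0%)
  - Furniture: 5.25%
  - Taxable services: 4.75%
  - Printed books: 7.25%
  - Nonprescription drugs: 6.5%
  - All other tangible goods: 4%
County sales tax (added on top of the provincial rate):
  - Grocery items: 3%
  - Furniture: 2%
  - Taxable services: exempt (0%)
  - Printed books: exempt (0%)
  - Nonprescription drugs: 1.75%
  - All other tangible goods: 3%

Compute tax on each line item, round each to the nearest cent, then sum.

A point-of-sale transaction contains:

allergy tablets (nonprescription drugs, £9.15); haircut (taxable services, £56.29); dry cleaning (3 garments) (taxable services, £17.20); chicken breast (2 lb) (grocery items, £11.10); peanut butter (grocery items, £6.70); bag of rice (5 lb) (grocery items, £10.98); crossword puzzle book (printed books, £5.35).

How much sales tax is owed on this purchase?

£5.49

Allergy tablets £9.15: nonprescription drugs → 6.5% + 1.75% county = 8.25% → £0.75
Haircut £56.29: taxable services → 4.75% + 0% county = 4.75% → £2.67
Dry cleaning (3 garments) £17.20: taxable services → 4.75% + 0% county = 4.75% → £0.82
Chicken breast (2 lb) £11.10: grocery items → 0% + 3% county = 3% → £0.33
Peanut butter £6.70: grocery items → 0% + 3% county = 3% → £0.20
Bag of rice (5 lb) £10.98: grocery items → 0% + 3% county = 3% → £0.33
Crossword puzzle book £5.35: printed books → 7.25% + 0% county = 7.25% → £0.39
Total tax = £0.75 + £2.67 + £0.82 + £0.33 + £0.20 + £0.33 + £0.39 = £5.49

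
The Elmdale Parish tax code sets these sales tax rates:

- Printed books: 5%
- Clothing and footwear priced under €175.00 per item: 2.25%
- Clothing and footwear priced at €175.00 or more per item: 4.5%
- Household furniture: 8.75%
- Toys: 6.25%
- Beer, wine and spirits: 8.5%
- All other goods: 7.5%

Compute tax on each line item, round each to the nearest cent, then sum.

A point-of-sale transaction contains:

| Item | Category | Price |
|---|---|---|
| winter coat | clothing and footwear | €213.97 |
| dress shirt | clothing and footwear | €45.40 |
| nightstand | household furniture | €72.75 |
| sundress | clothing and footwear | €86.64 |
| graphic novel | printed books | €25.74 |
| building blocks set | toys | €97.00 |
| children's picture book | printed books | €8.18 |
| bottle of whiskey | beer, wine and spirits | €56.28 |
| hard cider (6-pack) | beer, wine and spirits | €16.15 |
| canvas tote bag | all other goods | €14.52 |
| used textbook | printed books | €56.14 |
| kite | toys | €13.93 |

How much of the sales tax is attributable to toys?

€6.93

Building blocks set €97.00: toys → 6.25% → €6.06
Kite €13.93: toys → 6.25% → €0.87
Tax on toys = €6.06 + €0.87 = €6.93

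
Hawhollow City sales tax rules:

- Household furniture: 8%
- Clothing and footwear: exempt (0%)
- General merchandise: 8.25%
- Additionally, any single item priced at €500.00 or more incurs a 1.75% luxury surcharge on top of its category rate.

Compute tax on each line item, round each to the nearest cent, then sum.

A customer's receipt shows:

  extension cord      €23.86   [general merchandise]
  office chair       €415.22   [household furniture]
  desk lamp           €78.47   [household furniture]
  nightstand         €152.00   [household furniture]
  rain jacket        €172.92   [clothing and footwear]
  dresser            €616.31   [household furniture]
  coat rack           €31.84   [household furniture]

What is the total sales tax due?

€116.27

Extension cord €23.86: general merchandise → 8.25% → €1.97
Office chair €415.22: household furniture → 8% → €33.22
Desk lamp €78.47: household furniture → 8% → €6.28
Nightstand €152.00: household furniture → 8% → €12.16
Rain jacket €172.92: clothing and footwear → 0% → €0.00
Dresser €616.31: household furniture → 8% + 1.75% surcharge = 9.75% → €60.09
Coat rack €31.84: household furniture → 8% → €2.55
Total tax = €1.97 + €33.22 + €6.28 + €12.16 + €60.09 + €2.55 = €116.27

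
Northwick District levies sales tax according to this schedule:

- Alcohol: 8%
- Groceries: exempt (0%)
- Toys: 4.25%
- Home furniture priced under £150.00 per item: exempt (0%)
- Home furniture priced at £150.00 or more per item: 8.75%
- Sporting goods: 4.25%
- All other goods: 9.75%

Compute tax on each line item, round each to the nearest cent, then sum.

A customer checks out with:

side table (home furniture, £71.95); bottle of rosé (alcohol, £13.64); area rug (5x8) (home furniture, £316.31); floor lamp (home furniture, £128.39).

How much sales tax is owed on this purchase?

£28.77

Side table £71.95: home furniture, under £150.00 → 0% → £0.00
Bottle of rosé £13.64: alcohol → 8% → £1.09
Area rug (5x8) £316.31: home furniture, £150.00 or more → 8.75% → £27.68
Floor lamp £128.39: home furniture, under £150.00 → 0% → £0.00
Total tax = £1.09 + £27.68 = £28.77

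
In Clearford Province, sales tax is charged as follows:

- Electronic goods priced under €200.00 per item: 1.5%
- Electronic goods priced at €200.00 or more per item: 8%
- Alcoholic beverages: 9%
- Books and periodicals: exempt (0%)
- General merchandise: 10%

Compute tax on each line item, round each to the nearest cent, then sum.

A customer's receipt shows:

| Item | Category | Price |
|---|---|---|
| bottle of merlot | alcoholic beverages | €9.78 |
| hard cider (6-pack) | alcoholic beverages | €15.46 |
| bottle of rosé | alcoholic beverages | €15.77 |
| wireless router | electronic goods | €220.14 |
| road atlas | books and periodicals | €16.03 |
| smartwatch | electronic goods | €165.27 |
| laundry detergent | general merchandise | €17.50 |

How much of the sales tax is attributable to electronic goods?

€20.09

Wireless router €220.14: electronic goods, €200.00 or more → 8% → €17.61
Smartwatch €165.27: electronic goods, under €200.00 → 1.5% → €2.48
Tax on electronic goods = €17.61 + €2.48 = €20.09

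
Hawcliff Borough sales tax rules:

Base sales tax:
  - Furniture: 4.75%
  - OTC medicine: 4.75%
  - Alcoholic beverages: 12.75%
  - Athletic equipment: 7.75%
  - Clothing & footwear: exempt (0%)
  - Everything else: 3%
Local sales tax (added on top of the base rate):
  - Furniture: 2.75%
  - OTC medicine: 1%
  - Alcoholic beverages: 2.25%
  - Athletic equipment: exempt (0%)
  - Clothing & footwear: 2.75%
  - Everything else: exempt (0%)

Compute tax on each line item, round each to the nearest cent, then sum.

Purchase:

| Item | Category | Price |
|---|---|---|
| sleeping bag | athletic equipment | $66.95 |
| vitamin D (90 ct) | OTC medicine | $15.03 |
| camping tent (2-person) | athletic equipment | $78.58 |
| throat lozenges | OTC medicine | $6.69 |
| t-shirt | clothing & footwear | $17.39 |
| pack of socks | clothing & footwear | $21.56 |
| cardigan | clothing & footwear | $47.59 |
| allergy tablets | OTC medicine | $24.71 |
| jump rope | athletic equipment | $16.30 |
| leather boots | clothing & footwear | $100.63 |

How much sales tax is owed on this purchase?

Sleeping bag $66.95: athletic equipment → 7.75% + 0% local = 7.75% → $5.19
Vitamin D (90 ct) $15.03: OTC medicine → 4.75% + 1% local = 5.75% → $0.86
Camping tent (2-person) $78.58: athletic equipment → 7.75% + 0% local = 7.75% → $6.09
Throat lozenges $6.69: OTC medicine → 4.75% + 1% local = 5.75% → $0.38
T-shirt $17.39: clothing & footwear → 0% + 2.75% local = 2.75% → $0.48
Pack of socks $21.56: clothing & footwear → 0% + 2.75% local = 2.75% → $0.59
Cardigan $47.59: clothing & footwear → 0% + 2.75% local = 2.75% → $1.31
Allergy tablets $24.71: OTC medicine → 4.75% + 1% local = 5.75% → $1.42
Jump rope $16.30: athletic equipment → 7.75% + 0% local = 7.75% → $1.26
Leather boots $100.63: clothing & footwear → 0% + 2.75% local = 2.75% → $2.77
Total tax = $5.19 + $0.86 + $6.09 + $0.38 + $0.48 + $0.59 + $1.31 + $1.42 + $1.26 + $2.77 = $20.35

$20.35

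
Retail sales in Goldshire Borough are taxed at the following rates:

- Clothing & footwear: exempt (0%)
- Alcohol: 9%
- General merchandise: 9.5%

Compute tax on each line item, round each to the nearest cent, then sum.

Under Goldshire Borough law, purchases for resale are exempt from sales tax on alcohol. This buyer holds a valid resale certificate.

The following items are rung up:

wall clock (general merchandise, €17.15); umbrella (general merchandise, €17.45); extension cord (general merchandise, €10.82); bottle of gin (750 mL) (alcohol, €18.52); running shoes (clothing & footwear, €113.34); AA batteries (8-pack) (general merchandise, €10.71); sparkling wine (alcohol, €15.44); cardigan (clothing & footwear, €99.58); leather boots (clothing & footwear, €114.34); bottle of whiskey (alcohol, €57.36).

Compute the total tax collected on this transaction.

Wall clock €17.15: general merchandise → 9.5% → €1.63
Umbrella €17.45: general merchandise → 9.5% → €1.66
Extension cord €10.82: general merchandise → 9.5% → €1.03
Bottle of gin (750 mL) €18.52: alcohol, buyer-exempt → 0% → €0.00
Running shoes €113.34: clothing & footwear → 0% → €0.00
AA batteries (8-pack) €10.71: general merchandise → 9.5% → €1.02
Sparkling wine €15.44: alcohol, buyer-exempt → 0% → €0.00
Cardigan €99.58: clothing & footwear → 0% → €0.00
Leather boots €114.34: clothing & footwear → 0% → €0.00
Bottle of whiskey €57.36: alcohol, buyer-exempt → 0% → €0.00
Total tax = €1.63 + €1.66 + €1.03 + €1.02 = €5.34

€5.34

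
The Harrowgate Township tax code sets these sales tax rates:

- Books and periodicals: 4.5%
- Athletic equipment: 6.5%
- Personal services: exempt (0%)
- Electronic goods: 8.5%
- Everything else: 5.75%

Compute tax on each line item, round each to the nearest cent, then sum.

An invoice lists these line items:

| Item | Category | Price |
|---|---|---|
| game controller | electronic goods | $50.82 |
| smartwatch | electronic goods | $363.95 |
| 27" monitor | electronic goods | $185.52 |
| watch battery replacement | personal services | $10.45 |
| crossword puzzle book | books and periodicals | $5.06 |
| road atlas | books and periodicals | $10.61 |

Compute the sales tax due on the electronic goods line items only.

Game controller $50.82: electronic goods → 8.5% → $4.32
Smartwatch $363.95: electronic goods → 8.5% → $30.94
27" monitor $185.52: electronic goods → 8.5% → $15.77
Tax on electronic goods = $4.32 + $30.94 + $15.77 = $51.03

$51.03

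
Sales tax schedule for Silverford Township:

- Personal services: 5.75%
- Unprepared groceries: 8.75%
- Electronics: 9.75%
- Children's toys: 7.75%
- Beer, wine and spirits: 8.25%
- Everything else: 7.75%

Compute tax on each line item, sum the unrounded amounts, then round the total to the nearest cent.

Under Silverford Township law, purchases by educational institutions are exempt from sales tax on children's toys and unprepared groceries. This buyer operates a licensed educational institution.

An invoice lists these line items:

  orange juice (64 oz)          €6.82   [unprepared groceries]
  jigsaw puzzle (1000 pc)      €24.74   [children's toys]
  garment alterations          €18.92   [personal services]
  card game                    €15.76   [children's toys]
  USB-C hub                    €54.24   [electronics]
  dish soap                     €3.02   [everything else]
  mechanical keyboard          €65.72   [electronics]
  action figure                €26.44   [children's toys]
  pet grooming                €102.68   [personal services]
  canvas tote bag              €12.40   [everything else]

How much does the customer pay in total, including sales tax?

Orange juice (64 oz) €6.82: unprepared groceries, buyer-exempt → 0% → €0.00
Jigsaw puzzle (1000 pc) €24.74: children's toys, buyer-exempt → 0% → €0.00
Garment alterations €18.92: personal services → 5.75% → €1.0879
Card game €15.76: children's toys, buyer-exempt → 0% → €0.00
USB-C hub €54.24: electronics → 9.75% → €5.2884
Dish soap €3.02: everything else → 7.75% → €0.23405
Mechanical keyboard €65.72: electronics → 9.75% → €6.4077
Action figure €26.44: children's toys, buyer-exempt → 0% → €0.00
Pet grooming €102.68: personal services → 5.75% → €5.9041
Canvas tote bag €12.40: everything else → 7.75% → €0.961
Subtotal = €330.74; unrounded tax = €19.88315 → €19.88; total due = €350.62

€350.62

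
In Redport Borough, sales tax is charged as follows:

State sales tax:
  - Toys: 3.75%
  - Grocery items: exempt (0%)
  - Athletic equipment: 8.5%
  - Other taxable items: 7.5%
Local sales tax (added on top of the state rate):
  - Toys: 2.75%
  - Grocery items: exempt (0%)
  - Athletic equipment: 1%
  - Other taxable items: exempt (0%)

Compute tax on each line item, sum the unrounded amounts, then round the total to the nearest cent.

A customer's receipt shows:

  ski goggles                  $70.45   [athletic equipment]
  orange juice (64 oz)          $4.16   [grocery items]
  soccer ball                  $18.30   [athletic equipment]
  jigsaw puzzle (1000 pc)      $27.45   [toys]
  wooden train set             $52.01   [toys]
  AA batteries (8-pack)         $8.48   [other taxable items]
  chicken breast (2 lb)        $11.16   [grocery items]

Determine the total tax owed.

$14.23

Ski goggles $70.45: athletic equipment → 8.5% + 1% local = 9.5% → $6.69275
Orange juice (64 oz) $4.16: grocery items → 0% + 0% local = 0% → $0.00
Soccer ball $18.30: athletic equipment → 8.5% + 1% local = 9.5% → $1.7385
Jigsaw puzzle (1000 pc) $27.45: toys → 3.75% + 2.75% local = 6.5% → $1.78425
Wooden train set $52.01: toys → 3.75% + 2.75% local = 6.5% → $3.38065
AA batteries (8-pack) $8.48: other taxable items → 7.5% + 0% local = 7.5% → $0.636
Chicken breast (2 lb) $11.16: grocery items → 0% + 0% local = 0% → $0.00
Unrounded tax sum = $14.23215 → $14.23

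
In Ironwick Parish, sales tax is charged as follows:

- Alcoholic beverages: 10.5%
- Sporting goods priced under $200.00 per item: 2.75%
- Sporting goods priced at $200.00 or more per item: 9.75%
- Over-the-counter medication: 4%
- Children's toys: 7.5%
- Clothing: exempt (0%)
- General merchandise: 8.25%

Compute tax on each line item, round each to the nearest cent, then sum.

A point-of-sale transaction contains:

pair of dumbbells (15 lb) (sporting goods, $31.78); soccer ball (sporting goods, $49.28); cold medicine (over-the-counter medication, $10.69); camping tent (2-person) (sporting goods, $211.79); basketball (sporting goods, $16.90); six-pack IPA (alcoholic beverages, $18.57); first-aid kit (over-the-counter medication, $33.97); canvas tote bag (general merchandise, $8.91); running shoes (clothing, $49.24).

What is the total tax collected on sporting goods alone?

$23.34

Pair of dumbbells (15 lb) $31.78: sporting goods, under $200.00 → 2.75% → $0.87
Soccer ball $49.28: sporting goods, under $200.00 → 2.75% → $1.36
Camping tent (2-person) $211.79: sporting goods, $200.00 or more → 9.75% → $20.65
Basketball $16.90: sporting goods, under $200.00 → 2.75% → $0.46
Tax on sporting goods = $0.87 + $1.36 + $20.65 + $0.46 = $23.34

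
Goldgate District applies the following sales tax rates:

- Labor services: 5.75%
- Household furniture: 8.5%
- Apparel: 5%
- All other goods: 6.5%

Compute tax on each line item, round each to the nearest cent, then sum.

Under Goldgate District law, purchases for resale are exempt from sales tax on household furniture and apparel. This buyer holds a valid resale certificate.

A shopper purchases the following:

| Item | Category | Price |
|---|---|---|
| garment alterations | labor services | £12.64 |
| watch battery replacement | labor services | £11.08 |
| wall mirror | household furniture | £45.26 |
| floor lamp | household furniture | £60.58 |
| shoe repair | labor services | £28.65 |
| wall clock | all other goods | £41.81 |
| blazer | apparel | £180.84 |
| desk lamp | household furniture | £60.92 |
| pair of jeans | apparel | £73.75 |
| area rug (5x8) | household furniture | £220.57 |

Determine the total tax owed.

Garment alterations £12.64: labor services → 5.75% → £0.73
Watch battery replacement £11.08: labor services → 5.75% → £0.64
Wall mirror £45.26: household furniture, buyer-exempt → 0% → £0.00
Floor lamp £60.58: household furniture, buyer-exempt → 0% → £0.00
Shoe repair £28.65: labor services → 5.75% → £1.65
Wall clock £41.81: all other goods → 6.5% → £2.72
Blazer £180.84: apparel, buyer-exempt → 0% → £0.00
Desk lamp £60.92: household furniture, buyer-exempt → 0% → £0.00
Pair of jeans £73.75: apparel, buyer-exempt → 0% → £0.00
Area rug (5x8) £220.57: household furniture, buyer-exempt → 0% → £0.00
Total tax = £0.73 + £0.64 + £1.65 + £2.72 = £5.74

£5.74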